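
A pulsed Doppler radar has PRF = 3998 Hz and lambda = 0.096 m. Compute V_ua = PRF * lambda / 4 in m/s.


V_ua = 3998 * 0.096 / 4 = 96.0 m/s

96.0 m/s


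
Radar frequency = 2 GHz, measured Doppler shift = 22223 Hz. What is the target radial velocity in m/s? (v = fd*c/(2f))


v = 22223 * 3e8 / (2 * 2000000000.0) = 1666.7 m/s

1666.7 m/s


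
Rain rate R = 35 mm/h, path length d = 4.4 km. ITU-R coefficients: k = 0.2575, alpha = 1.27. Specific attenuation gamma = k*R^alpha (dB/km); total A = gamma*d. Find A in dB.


gamma = 0.2575 * 35^1.27 = 23.536596 dB/km
A = 23.536596 * 4.4 = 103.56 dB

103.56 dB


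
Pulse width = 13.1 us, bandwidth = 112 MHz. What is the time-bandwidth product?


TBP = 13.1 * 112 = 1467.2

1467.2


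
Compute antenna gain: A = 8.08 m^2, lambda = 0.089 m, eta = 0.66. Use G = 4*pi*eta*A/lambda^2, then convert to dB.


G_linear = 4*pi*0.66*8.08/0.089^2 = 8460.29
G_dB = 10*log10(8460.29) = 39.3 dB

39.3 dB


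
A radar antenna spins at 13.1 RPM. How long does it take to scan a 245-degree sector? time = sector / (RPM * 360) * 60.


t = 245 / (13.1 * 360) * 60 = 3.12 s

3.12 s


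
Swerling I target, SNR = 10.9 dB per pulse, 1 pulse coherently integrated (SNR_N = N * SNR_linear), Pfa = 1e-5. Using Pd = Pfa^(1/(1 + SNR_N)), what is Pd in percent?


SNR_lin = 10^(10.9/10) = 12.30269
SNR_N = 1 * 12.30269 = 12.30269
1/(1 + SNR_N) = 1/13.30269 = 0.0751728
Pd = (1e-5)^0.0751728 = 0.42086
Pd = 42.1%

42.1%


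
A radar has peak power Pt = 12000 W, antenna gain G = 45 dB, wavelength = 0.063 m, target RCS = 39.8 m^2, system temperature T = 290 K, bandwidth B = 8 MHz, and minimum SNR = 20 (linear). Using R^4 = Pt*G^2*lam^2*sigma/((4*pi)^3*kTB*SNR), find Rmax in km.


G_lin = 10^(45/10) = 31622.776602
R^4 = 12000 * 31622.776602^2 * 0.063^2 * 39.8 / ((4*pi)^3 * 1.38e-23 * 290 * 8000000.0 * 20)
R^4 = 1.49183e21 m^4
R_max = (1.49183e21)^(1/4) = 196530.4 m = 196.5 km

196.5 km


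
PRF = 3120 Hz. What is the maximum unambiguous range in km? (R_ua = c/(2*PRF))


R_ua = 3e8 / (2 * 3120) = 48076.9 m = 48.1 km

48.1 km


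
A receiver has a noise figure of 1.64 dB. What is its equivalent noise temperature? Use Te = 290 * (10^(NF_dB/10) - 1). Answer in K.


NF_lin = 10^(1.64/10) = 1.458814
Te = 290 * (1.458814 - 1) = 133.1 K

133.1 K


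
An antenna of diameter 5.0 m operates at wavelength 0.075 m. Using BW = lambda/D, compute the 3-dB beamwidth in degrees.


BW_rad = 0.075 / 5.0 = 0.015
BW_deg = 0.86 degrees

0.86 degrees


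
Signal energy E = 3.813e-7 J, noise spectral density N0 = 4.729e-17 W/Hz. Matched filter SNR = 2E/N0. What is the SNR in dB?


SNR_lin = 2 * 3.813e-7 / 4.729e-17 = 1.613e10
SNR_dB = 10*log10(1.613e10) = 102.1 dB

102.1 dB


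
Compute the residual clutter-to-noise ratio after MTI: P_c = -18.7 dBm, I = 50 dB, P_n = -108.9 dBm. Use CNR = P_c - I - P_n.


CNR = -18.7 - 50 - (-108.9) = 40.2 dB

40.2 dB


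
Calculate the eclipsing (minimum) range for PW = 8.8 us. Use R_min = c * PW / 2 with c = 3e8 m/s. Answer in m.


R_min = 3e8 * 8.8e-6 / 2 = 1320.0 m

1320.0 m


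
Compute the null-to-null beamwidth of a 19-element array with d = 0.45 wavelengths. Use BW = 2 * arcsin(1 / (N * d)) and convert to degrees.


1/(N*d) = 1/(19*0.45) = 0.116959
BW = 2*arcsin(0.116959) = 13.4 degrees

13.4 degrees


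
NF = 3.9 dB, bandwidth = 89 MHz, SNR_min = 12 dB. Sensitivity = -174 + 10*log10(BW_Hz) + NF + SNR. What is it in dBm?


10*log10(89000000.0) = 79.49
S = -174 + 79.49 + 3.9 + 12 = -78.6 dBm

-78.6 dBm


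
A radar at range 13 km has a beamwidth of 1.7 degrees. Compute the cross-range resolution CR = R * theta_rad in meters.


BW_rad = 0.029670597
CR = 13000 * 0.029670597 = 385.7 m

385.7 m


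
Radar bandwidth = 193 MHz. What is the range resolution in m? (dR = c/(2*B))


dR = 3e8 / (2 * 193000000.0) = 0.78 m

0.78 m


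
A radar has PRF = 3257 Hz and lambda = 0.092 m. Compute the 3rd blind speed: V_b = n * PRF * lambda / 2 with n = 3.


V_blind = 3 * 3257 * 0.092 / 2 = 449.5 m/s

449.5 m/s


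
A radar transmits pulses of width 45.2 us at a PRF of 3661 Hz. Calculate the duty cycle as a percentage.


DC = 45.2e-6 * 3661 * 100 = 16.55%

16.55%


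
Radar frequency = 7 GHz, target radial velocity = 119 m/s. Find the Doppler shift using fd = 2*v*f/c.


fd = 2 * 119 * 7000000000.0 / 3e8 = 5553.3 Hz

5553.3 Hz


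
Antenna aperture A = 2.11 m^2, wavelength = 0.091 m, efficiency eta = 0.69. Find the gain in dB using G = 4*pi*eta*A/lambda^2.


G_linear = 4*pi*0.69*2.11/0.091^2 = 2209.32
G_dB = 10*log10(2209.32) = 33.4 dB

33.4 dB


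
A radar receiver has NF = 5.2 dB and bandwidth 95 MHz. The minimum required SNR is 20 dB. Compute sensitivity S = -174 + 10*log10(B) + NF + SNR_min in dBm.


10*log10(95000000.0) = 79.78
S = -174 + 79.78 + 5.2 + 20 = -69.0 dBm

-69.0 dBm


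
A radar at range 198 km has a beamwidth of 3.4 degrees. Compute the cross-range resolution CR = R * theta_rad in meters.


BW_rad = 0.059341195
CR = 198000 * 0.059341195 = 11749.6 m

11749.6 m


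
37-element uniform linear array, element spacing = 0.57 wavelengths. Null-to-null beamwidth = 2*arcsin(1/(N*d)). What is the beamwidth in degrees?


1/(N*d) = 1/(37*0.57) = 0.047416
BW = 2*arcsin(0.047416) = 5.4 degrees

5.4 degrees


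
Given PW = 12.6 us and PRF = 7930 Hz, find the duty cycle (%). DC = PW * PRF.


DC = 12.6e-6 * 7930 * 100 = 9.99%

9.99%


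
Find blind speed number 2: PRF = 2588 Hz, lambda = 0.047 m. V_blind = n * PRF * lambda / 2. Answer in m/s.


V_blind = 2 * 2588 * 0.047 / 2 = 121.6 m/s

121.6 m/s


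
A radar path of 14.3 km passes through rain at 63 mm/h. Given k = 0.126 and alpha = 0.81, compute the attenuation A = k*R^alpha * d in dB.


gamma = 0.126 * 63^0.81 = 3.612737 dB/km
A = 3.612737 * 14.3 = 51.66 dB

51.66 dB


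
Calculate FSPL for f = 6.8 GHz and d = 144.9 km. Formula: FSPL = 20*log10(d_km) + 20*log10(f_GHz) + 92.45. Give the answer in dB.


20*log10(144.9) = 43.22
20*log10(6.8) = 16.65
FSPL = 152.3 dB

152.3 dB


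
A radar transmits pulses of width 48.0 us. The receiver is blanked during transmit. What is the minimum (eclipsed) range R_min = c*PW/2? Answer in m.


R_min = 3e8 * 48.0e-6 / 2 = 7200.0 m

7200.0 m


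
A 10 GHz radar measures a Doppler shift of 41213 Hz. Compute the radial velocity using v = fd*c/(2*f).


v = 41213 * 3e8 / (2 * 10000000000.0) = 618.2 m/s

618.2 m/s


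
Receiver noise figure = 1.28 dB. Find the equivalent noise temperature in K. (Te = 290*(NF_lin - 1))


NF_lin = 10^(1.28/10) = 1.342765
Te = 290 * (1.342765 - 1) = 99.4 K

99.4 K


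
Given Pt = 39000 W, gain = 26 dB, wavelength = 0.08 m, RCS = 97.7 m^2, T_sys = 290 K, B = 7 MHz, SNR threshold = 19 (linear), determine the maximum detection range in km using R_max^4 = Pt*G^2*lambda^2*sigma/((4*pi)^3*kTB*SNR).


G_lin = 10^(26/10) = 398.107171
R^4 = 39000 * 398.107171^2 * 0.08^2 * 97.7 / ((4*pi)^3 * 1.38e-23 * 290 * 7000000.0 * 19)
R^4 = 3.65916e18 m^4
R_max = (3.65916e18)^(1/4) = 43736.6 m = 43.7 km

43.7 km


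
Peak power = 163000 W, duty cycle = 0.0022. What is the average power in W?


P_avg = 163000 * 0.0022 = 358.6 W

358.6 W


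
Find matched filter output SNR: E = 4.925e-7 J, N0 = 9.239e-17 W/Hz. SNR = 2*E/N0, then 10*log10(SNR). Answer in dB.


SNR_lin = 2 * 4.925e-7 / 9.239e-17 = 1.066e10
SNR_dB = 10*log10(1.066e10) = 100.3 dB

100.3 dB


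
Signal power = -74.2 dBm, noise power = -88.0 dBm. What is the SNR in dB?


SNR = -74.2 - (-88.0) = 13.8 dB

13.8 dB


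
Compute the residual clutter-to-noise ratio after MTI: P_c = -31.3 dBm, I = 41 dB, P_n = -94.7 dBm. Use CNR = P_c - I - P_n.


CNR = -31.3 - 41 - (-94.7) = 22.4 dB

22.4 dB


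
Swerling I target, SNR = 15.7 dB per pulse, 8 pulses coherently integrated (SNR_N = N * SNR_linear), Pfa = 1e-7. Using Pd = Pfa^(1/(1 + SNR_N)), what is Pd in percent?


SNR_lin = 10^(15.7/10) = 37.15352
SNR_N = 8 * 37.15352 = 297.22816
1/(1 + SNR_N) = 1/298.22816 = 0.0033531
Pd = (1e-7)^0.0033531 = 0.94739
Pd = 94.7%

94.7%


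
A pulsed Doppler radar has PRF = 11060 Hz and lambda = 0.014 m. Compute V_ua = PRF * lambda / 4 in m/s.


V_ua = 11060 * 0.014 / 4 = 38.7 m/s

38.7 m/s


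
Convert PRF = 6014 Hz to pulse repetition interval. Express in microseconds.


PRI = 1/6014 = 0.0001662787 s = 166.3 us

166.3 us


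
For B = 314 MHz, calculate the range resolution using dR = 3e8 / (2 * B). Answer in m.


dR = 3e8 / (2 * 314000000.0) = 0.48 m

0.48 m


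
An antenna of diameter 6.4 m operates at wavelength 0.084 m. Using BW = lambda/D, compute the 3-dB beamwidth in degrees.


BW_rad = 0.084 / 6.4 = 0.013125
BW_deg = 0.75 degrees

0.75 degrees


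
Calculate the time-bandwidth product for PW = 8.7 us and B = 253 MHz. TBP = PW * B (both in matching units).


TBP = 8.7 * 253 = 2201.1

2201.1


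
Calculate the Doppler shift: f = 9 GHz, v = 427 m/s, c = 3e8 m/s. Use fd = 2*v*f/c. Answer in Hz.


fd = 2 * 427 * 9000000000.0 / 3e8 = 25620.0 Hz

25620.0 Hz


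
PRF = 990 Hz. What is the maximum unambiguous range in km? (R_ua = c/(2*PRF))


R_ua = 3e8 / (2 * 990) = 151515.2 m = 151.5 km

151.5 km


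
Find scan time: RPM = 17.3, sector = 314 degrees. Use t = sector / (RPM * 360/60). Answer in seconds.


t = 314 / (17.3 * 360) * 60 = 3.03 s

3.03 s


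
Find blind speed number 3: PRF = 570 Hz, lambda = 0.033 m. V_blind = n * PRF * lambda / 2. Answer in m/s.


V_blind = 3 * 570 * 0.033 / 2 = 28.2 m/s

28.2 m/s


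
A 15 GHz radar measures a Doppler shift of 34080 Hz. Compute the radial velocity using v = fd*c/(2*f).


v = 34080 * 3e8 / (2 * 15000000000.0) = 340.8 m/s

340.8 m/s


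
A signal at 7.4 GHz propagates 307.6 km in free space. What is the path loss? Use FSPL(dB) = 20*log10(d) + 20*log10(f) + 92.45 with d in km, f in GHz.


20*log10(307.6) = 49.76
20*log10(7.4) = 17.38
FSPL = 159.6 dB

159.6 dB


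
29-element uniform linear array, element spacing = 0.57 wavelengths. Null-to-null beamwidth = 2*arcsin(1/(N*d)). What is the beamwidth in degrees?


1/(N*d) = 1/(29*0.57) = 0.060496
BW = 2*arcsin(0.060496) = 6.9 degrees

6.9 degrees


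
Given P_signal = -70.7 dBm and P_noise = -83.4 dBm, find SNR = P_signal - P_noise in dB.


SNR = -70.7 - (-83.4) = 12.7 dB

12.7 dB


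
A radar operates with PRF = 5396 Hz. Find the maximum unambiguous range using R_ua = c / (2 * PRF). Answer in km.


R_ua = 3e8 / (2 * 5396) = 27798.4 m = 27.8 km

27.8 km


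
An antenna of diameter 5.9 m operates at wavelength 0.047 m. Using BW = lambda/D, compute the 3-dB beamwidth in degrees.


BW_rad = 0.047 / 5.9 = 0.007966
BW_deg = 0.46 degrees

0.46 degrees


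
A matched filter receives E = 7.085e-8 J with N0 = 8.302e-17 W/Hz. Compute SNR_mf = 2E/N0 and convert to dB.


SNR_lin = 2 * 7.085e-8 / 8.302e-17 = 1.707e9
SNR_dB = 10*log10(1.707e9) = 92.3 dB

92.3 dB


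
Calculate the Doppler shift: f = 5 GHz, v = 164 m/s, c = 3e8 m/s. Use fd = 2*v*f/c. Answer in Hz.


fd = 2 * 164 * 5000000000.0 / 3e8 = 5466.7 Hz

5466.7 Hz


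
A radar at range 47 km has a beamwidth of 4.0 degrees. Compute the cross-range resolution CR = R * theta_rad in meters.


BW_rad = 0.06981317
CR = 47000 * 0.06981317 = 3281.2 m

3281.2 m


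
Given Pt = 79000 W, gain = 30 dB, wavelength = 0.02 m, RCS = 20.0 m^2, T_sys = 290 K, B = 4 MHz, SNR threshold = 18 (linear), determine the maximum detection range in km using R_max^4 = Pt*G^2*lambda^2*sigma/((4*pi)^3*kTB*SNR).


G_lin = 10^(30/10) = 1000.0
R^4 = 79000 * 1000.0^2 * 0.02^2 * 20.0 / ((4*pi)^3 * 1.38e-23 * 290 * 4000000.0 * 18)
R^4 = 1.10529e18 m^4
R_max = (1.10529e18)^(1/4) = 32424.2 m = 32.4 km

32.4 km


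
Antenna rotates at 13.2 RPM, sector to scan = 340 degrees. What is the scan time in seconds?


t = 340 / (13.2 * 360) * 60 = 4.29 s

4.29 s


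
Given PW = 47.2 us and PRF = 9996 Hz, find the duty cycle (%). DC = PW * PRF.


DC = 47.2e-6 * 9996 * 100 = 47.18%

47.18%


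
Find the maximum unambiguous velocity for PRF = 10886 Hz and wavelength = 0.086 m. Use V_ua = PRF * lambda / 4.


V_ua = 10886 * 0.086 / 4 = 234.0 m/s

234.0 m/s


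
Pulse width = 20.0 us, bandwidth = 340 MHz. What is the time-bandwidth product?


TBP = 20.0 * 340 = 6800.0

6800.0


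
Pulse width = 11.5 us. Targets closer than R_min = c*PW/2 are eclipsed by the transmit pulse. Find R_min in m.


R_min = 3e8 * 11.5e-6 / 2 = 1725.0 m

1725.0 m


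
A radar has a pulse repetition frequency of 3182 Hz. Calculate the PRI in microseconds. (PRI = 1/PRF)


PRI = 1/3182 = 0.0003142678 s = 314.3 us

314.3 us


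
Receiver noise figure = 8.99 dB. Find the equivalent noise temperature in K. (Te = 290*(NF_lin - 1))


NF_lin = 10^(8.99/10) = 7.925013
Te = 290 * (7.925013 - 1) = 2008.3 K

2008.3 K


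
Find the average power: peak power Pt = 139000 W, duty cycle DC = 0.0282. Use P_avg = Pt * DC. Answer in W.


P_avg = 139000 * 0.0282 = 3919.8 W

3919.8 W


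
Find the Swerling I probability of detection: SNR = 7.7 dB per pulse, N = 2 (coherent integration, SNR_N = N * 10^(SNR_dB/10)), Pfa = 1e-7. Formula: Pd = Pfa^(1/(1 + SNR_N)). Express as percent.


SNR_lin = 10^(7.7/10) = 5.88844
SNR_N = 2 * 5.88844 = 11.77688
1/(1 + SNR_N) = 1/12.77688 = 0.0782664
Pd = (1e-7)^0.0782664 = 0.28323
Pd = 28.3%

28.3%


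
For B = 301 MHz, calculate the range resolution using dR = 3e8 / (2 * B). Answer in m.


dR = 3e8 / (2 * 301000000.0) = 0.5 m

0.5 m


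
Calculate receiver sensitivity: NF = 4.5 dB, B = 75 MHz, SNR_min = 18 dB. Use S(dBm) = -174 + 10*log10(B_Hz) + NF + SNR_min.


10*log10(75000000.0) = 78.75
S = -174 + 78.75 + 4.5 + 18 = -72.7 dBm

-72.7 dBm


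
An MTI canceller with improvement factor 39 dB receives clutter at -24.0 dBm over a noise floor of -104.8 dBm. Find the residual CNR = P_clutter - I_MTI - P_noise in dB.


CNR = -24.0 - 39 - (-104.8) = 41.8 dB

41.8 dB


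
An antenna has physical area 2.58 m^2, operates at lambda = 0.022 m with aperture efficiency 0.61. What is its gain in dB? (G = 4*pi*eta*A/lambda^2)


G_linear = 4*pi*0.61*2.58/0.022^2 = 40861.48
G_dB = 10*log10(40861.48) = 46.1 dB

46.1 dB


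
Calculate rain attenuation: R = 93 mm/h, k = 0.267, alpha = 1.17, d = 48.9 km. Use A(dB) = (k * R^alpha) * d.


gamma = 0.267 * 93^1.17 = 53.658226 dB/km
A = 53.658226 * 48.9 = 2623.89 dB

2623.89 dB


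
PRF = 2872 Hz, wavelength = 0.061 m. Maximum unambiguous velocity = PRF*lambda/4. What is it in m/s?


V_ua = 2872 * 0.061 / 4 = 43.8 m/s

43.8 m/s


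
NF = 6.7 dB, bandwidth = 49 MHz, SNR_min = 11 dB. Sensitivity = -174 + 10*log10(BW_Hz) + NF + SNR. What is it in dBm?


10*log10(49000000.0) = 76.9
S = -174 + 76.9 + 6.7 + 11 = -79.4 dBm

-79.4 dBm


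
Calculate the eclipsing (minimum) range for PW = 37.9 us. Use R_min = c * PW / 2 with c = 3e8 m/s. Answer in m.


R_min = 3e8 * 37.9e-6 / 2 = 5685.0 m

5685.0 m


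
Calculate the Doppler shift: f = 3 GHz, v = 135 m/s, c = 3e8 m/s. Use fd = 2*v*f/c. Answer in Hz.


fd = 2 * 135 * 3000000000.0 / 3e8 = 2700.0 Hz

2700.0 Hz


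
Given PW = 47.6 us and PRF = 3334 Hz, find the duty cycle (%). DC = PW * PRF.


DC = 47.6e-6 * 3334 * 100 = 15.87%

15.87%


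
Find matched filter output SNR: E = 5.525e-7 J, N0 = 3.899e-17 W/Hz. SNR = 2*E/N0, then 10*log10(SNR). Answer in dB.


SNR_lin = 2 * 5.525e-7 / 3.899e-17 = 2.834e10
SNR_dB = 10*log10(2.834e10) = 104.5 dB

104.5 dB


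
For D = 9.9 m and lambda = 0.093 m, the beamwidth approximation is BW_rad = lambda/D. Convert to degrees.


BW_rad = 0.093 / 9.9 = 0.009394
BW_deg = 0.54 degrees

0.54 degrees


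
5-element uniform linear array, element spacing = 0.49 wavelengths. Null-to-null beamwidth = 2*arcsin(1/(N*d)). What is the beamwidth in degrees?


1/(N*d) = 1/(5*0.49) = 0.408163
BW = 2*arcsin(0.408163) = 48.2 degrees

48.2 degrees


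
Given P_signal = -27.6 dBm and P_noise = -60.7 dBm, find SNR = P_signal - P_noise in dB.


SNR = -27.6 - (-60.7) = 33.1 dB

33.1 dB


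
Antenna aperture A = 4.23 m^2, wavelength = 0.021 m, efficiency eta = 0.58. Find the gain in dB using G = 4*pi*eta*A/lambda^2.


G_linear = 4*pi*0.58*4.23/0.021^2 = 69910.05
G_dB = 10*log10(69910.05) = 48.4 dB

48.4 dB


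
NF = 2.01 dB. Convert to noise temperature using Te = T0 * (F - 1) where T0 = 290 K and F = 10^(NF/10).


NF_lin = 10^(2.01/10) = 1.588547
Te = 290 * (1.588547 - 1) = 170.7 K

170.7 K


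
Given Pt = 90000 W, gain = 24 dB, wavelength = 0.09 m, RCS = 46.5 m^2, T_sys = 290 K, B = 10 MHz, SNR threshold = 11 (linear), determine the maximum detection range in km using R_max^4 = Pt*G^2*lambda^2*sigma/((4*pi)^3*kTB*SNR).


G_lin = 10^(24/10) = 251.188643
R^4 = 90000 * 251.188643^2 * 0.09^2 * 46.5 / ((4*pi)^3 * 1.38e-23 * 290 * 10000000.0 * 11)
R^4 = 2.44839e18 m^4
R_max = (2.44839e18)^(1/4) = 39556.7 m = 39.6 km

39.6 km


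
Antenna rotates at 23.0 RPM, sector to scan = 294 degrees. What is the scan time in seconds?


t = 294 / (23.0 * 360) * 60 = 2.13 s

2.13 s


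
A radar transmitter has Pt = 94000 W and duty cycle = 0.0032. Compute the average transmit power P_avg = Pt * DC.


P_avg = 94000 * 0.0032 = 300.8 W

300.8 W


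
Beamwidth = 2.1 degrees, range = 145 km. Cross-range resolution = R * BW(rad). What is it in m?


BW_rad = 0.036651914
CR = 145000 * 0.036651914 = 5314.5 m

5314.5 m


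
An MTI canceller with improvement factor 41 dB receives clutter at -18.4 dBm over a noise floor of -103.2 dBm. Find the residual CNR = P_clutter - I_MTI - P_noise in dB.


CNR = -18.4 - 41 - (-103.2) = 43.8 dB

43.8 dB


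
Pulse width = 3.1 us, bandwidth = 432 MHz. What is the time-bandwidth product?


TBP = 3.1 * 432 = 1339.2

1339.2


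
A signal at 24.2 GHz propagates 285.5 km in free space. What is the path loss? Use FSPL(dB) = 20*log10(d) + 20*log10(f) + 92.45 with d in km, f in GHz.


20*log10(285.5) = 49.11
20*log10(24.2) = 27.68
FSPL = 169.2 dB

169.2 dB


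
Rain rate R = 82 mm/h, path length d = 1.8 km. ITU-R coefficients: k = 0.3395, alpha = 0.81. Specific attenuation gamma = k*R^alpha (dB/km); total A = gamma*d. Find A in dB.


gamma = 0.3395 * 82^0.81 = 12.051164 dB/km
A = 12.051164 * 1.8 = 21.69 dB

21.69 dB


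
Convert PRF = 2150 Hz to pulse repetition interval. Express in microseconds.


PRI = 1/2150 = 0.0004651163 s = 465.1 us

465.1 us


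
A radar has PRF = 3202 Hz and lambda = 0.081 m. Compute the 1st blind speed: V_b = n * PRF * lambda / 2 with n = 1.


V_blind = 1 * 3202 * 0.081 / 2 = 129.7 m/s

129.7 m/s


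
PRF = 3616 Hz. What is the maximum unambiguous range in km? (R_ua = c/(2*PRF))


R_ua = 3e8 / (2 * 3616) = 41482.3 m = 41.5 km

41.5 km


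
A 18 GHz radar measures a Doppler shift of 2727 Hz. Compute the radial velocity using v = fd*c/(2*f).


v = 2727 * 3e8 / (2 * 18000000000.0) = 22.7 m/s

22.7 m/s


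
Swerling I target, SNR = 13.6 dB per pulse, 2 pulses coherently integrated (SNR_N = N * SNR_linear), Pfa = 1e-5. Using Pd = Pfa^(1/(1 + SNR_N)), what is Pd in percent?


SNR_lin = 10^(13.6/10) = 22.90868
SNR_N = 2 * 22.90868 = 45.81736
1/(1 + SNR_N) = 1/46.81736 = 0.0213596
Pd = (1e-5)^0.0213596 = 0.78199
Pd = 78.2%

78.2%


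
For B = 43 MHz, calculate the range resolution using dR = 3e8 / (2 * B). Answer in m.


dR = 3e8 / (2 * 43000000.0) = 3.49 m

3.49 m


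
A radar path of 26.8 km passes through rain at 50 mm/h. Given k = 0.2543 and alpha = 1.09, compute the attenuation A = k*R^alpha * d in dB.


gamma = 0.2543 * 50^1.09 = 18.081051 dB/km
A = 18.081051 * 26.8 = 484.57 dB

484.57 dB


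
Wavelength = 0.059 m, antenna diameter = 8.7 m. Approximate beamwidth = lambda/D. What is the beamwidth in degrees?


BW_rad = 0.059 / 8.7 = 0.006782
BW_deg = 0.39 degrees

0.39 degrees


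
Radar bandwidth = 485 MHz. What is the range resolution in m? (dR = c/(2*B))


dR = 3e8 / (2 * 485000000.0) = 0.31 m

0.31 m


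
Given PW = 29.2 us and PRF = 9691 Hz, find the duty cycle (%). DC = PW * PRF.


DC = 29.2e-6 * 9691 * 100 = 28.3%

28.3%


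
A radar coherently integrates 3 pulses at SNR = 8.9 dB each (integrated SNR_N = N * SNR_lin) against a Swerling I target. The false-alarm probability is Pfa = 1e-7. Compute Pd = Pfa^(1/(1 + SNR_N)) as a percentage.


SNR_lin = 10^(8.9/10) = 7.76247
SNR_N = 3 * 7.76247 = 23.28741
1/(1 + SNR_N) = 1/24.28741 = 0.0411736
Pd = (1e-7)^0.0411736 = 0.51497
Pd = 51.5%

51.5%


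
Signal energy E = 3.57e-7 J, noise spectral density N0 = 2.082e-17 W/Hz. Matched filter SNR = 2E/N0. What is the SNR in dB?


SNR_lin = 2 * 3.57e-7 / 2.082e-17 = 3.429e10
SNR_dB = 10*log10(3.429e10) = 105.4 dB

105.4 dB


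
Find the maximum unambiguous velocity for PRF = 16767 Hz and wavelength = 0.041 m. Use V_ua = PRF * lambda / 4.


V_ua = 16767 * 0.041 / 4 = 171.9 m/s

171.9 m/s


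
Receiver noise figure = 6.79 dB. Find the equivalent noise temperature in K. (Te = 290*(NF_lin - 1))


NF_lin = 10^(6.79/10) = 4.775293
Te = 290 * (4.775293 - 1) = 1094.8 K

1094.8 K


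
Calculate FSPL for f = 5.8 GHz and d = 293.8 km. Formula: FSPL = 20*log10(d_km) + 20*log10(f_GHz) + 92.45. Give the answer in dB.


20*log10(293.8) = 49.36
20*log10(5.8) = 15.27
FSPL = 157.1 dB

157.1 dB


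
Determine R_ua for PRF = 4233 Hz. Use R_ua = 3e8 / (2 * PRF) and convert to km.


R_ua = 3e8 / (2 * 4233) = 35435.9 m = 35.4 km

35.4 km


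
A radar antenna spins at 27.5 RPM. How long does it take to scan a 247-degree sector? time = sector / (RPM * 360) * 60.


t = 247 / (27.5 * 360) * 60 = 1.5 s

1.5 s


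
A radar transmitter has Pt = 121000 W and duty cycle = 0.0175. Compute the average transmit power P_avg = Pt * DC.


P_avg = 121000 * 0.0175 = 2117.5 W

2117.5 W


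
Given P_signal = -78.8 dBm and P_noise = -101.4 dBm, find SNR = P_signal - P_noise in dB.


SNR = -78.8 - (-101.4) = 22.6 dB

22.6 dB


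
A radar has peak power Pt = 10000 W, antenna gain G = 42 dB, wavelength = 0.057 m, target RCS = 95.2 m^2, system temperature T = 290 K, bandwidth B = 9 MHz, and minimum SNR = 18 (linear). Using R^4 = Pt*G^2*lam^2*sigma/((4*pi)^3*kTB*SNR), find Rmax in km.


G_lin = 10^(42/10) = 15848.931925
R^4 = 10000 * 15848.931925^2 * 0.057^2 * 95.2 / ((4*pi)^3 * 1.38e-23 * 290 * 9000000.0 * 18)
R^4 = 6.039e20 m^4
R_max = (6.039e20)^(1/4) = 156762.2 m = 156.8 km

156.8 km


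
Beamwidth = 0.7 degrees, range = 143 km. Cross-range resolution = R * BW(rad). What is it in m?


BW_rad = 0.012217305
CR = 143000 * 0.012217305 = 1747.1 m

1747.1 m


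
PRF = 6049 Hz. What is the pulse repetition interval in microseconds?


PRI = 1/6049 = 0.0001653166 s = 165.3 us

165.3 us


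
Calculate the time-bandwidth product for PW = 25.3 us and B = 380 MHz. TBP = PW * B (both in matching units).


TBP = 25.3 * 380 = 9614.0

9614.0


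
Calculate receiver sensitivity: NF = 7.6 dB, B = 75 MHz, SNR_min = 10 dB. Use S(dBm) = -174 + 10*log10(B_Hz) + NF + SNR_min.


10*log10(75000000.0) = 78.75
S = -174 + 78.75 + 7.6 + 10 = -77.6 dBm

-77.6 dBm


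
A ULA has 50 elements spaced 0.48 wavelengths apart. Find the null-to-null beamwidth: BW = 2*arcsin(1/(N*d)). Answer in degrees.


1/(N*d) = 1/(50*0.48) = 0.041667
BW = 2*arcsin(0.041667) = 4.8 degrees

4.8 degrees


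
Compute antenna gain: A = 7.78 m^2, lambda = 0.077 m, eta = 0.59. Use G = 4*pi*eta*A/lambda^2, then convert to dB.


G_linear = 4*pi*0.59*7.78/0.077^2 = 9728.82
G_dB = 10*log10(9728.82) = 39.9 dB

39.9 dB


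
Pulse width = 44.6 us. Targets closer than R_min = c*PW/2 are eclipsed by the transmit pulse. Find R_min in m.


R_min = 3e8 * 44.6e-6 / 2 = 6690.0 m

6690.0 m


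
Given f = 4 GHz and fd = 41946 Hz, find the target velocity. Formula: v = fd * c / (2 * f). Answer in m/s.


v = 41946 * 3e8 / (2 * 4000000000.0) = 1573.0 m/s

1573.0 m/s


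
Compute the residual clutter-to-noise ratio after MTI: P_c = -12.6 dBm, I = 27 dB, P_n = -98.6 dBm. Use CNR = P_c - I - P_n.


CNR = -12.6 - 27 - (-98.6) = 59.0 dB

59.0 dB


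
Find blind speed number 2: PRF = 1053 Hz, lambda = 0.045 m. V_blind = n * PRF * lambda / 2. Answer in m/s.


V_blind = 2 * 1053 * 0.045 / 2 = 47.4 m/s

47.4 m/s


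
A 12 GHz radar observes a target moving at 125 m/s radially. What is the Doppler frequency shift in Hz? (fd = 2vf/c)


fd = 2 * 125 * 12000000000.0 / 3e8 = 10000.0 Hz

10000.0 Hz


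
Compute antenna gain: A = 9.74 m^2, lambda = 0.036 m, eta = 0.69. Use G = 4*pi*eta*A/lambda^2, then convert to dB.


G_linear = 4*pi*0.69*9.74/0.036^2 = 65164.78
G_dB = 10*log10(65164.78) = 48.1 dB

48.1 dB


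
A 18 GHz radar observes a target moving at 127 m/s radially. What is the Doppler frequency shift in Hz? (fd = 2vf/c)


fd = 2 * 127 * 18000000000.0 / 3e8 = 15240.0 Hz

15240.0 Hz


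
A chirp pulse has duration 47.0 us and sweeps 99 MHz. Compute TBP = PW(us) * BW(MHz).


TBP = 47.0 * 99 = 4653.0

4653.0


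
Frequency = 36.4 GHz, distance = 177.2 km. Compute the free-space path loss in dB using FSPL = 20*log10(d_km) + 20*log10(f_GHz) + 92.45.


20*log10(177.2) = 44.97
20*log10(36.4) = 31.22
FSPL = 168.6 dB

168.6 dB


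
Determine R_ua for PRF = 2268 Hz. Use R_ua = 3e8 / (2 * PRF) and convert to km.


R_ua = 3e8 / (2 * 2268) = 66137.6 m = 66.1 km

66.1 km


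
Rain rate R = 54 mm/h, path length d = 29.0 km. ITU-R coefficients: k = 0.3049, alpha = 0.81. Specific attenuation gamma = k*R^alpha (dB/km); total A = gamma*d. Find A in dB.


gamma = 0.3049 * 54^0.81 = 7.716074 dB/km
A = 7.716074 * 29.0 = 223.77 dB

223.77 dB


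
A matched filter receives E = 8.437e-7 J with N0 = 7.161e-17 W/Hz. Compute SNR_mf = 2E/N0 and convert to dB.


SNR_lin = 2 * 8.437e-7 / 7.161e-17 = 2.356e10
SNR_dB = 10*log10(2.356e10) = 103.7 dB

103.7 dB


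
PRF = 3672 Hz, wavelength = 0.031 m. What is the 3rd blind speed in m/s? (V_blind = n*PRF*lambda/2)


V_blind = 3 * 3672 * 0.031 / 2 = 170.7 m/s

170.7 m/s


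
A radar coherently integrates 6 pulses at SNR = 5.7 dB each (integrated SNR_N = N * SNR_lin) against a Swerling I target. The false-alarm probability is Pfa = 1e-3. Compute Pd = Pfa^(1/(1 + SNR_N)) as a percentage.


SNR_lin = 10^(5.7/10) = 3.71535
SNR_N = 6 * 3.71535 = 22.2921
1/(1 + SNR_N) = 1/23.2921 = 0.042933
Pd = (1e-3)^0.042933 = 0.74336
Pd = 74.3%

74.3%


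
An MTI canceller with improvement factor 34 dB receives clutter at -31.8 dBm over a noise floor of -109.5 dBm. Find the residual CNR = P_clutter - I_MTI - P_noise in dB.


CNR = -31.8 - 34 - (-109.5) = 43.7 dB

43.7 dB


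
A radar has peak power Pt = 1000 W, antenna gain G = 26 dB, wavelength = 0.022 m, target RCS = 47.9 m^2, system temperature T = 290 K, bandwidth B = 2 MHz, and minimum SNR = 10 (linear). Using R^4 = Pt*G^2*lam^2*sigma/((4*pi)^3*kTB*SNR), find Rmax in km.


G_lin = 10^(26/10) = 398.107171
R^4 = 1000 * 398.107171^2 * 0.022^2 * 47.9 / ((4*pi)^3 * 1.38e-23 * 290 * 2000000.0 * 10)
R^4 = 2.31337e16 m^4
R_max = (2.31337e16)^(1/4) = 12332.8 m = 12.3 km

12.3 km


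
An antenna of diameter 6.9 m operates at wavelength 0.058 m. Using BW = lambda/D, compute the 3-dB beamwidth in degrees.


BW_rad = 0.058 / 6.9 = 0.008406
BW_deg = 0.48 degrees

0.48 degrees


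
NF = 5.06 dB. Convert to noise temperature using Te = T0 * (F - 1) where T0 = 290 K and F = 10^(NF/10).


NF_lin = 10^(5.06/10) = 3.206269
Te = 290 * (3.206269 - 1) = 639.8 K

639.8 K


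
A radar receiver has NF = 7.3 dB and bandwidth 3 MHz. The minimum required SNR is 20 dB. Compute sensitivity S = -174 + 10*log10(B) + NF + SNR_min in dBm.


10*log10(3000000.0) = 64.77
S = -174 + 64.77 + 7.3 + 20 = -81.9 dBm

-81.9 dBm


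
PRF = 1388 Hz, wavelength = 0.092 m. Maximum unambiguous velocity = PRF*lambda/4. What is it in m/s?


V_ua = 1388 * 0.092 / 4 = 31.9 m/s

31.9 m/s


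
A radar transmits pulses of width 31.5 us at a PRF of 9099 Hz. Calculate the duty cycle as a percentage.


DC = 31.5e-6 * 9099 * 100 = 28.66%

28.66%


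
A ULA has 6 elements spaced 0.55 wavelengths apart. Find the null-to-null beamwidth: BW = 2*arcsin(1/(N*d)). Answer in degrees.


1/(N*d) = 1/(6*0.55) = 0.30303
BW = 2*arcsin(0.30303) = 35.3 degrees

35.3 degrees


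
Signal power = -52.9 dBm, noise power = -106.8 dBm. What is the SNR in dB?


SNR = -52.9 - (-106.8) = 53.9 dB

53.9 dB


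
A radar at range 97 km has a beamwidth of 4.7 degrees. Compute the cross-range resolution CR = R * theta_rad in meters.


BW_rad = 0.082030475
CR = 97000 * 0.082030475 = 7957.0 m

7957.0 m


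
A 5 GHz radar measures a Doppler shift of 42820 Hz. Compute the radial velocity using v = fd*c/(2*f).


v = 42820 * 3e8 / (2 * 5000000000.0) = 1284.6 m/s

1284.6 m/s


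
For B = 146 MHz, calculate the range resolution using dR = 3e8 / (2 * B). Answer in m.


dR = 3e8 / (2 * 146000000.0) = 1.03 m

1.03 m


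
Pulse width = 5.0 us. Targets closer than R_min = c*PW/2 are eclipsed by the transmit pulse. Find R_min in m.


R_min = 3e8 * 5.0e-6 / 2 = 750.0 m

750.0 m


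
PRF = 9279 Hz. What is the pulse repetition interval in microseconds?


PRI = 1/9279 = 0.0001077702 s = 107.8 us

107.8 us


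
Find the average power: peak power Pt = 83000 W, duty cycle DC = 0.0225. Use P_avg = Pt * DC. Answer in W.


P_avg = 83000 * 0.0225 = 1867.5 W

1867.5 W


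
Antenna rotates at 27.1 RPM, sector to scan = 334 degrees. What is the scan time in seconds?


t = 334 / (27.1 * 360) * 60 = 2.05 s

2.05 s


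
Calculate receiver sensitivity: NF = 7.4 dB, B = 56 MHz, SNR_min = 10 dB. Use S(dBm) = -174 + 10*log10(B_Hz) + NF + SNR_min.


10*log10(56000000.0) = 77.48
S = -174 + 77.48 + 7.4 + 10 = -79.1 dBm

-79.1 dBm


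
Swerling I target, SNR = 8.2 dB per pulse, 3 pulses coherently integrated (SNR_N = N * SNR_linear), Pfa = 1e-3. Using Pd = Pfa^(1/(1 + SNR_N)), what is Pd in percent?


SNR_lin = 10^(8.2/10) = 6.60693
SNR_N = 3 * 6.60693 = 19.82079
1/(1 + SNR_N) = 1/20.82079 = 0.0480289
Pd = (1e-3)^0.0480289 = 0.71765
Pd = 71.8%

71.8%


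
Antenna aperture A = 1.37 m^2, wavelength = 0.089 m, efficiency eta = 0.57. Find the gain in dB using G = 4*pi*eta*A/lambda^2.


G_linear = 4*pi*0.57*1.37/0.089^2 = 1238.87
G_dB = 10*log10(1238.87) = 30.9 dB

30.9 dB


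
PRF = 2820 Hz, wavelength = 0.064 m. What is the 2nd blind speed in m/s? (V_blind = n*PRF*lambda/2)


V_blind = 2 * 2820 * 0.064 / 2 = 180.5 m/s

180.5 m/s


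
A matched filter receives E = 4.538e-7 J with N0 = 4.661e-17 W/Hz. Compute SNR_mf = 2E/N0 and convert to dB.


SNR_lin = 2 * 4.538e-7 / 4.661e-17 = 1.947e10
SNR_dB = 10*log10(1.947e10) = 102.9 dB

102.9 dB


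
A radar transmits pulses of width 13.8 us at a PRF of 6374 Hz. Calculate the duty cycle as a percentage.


DC = 13.8e-6 * 6374 * 100 = 8.8%

8.8%


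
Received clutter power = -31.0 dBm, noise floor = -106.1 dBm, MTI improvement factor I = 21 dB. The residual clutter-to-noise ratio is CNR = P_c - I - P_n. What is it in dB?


CNR = -31.0 - 21 - (-106.1) = 54.1 dB

54.1 dB


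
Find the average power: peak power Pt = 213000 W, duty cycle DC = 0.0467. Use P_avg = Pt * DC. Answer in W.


P_avg = 213000 * 0.0467 = 9947.1 W

9947.1 W


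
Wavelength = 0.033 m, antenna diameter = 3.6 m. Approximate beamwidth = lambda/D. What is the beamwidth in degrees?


BW_rad = 0.033 / 3.6 = 0.009167
BW_deg = 0.53 degrees

0.53 degrees


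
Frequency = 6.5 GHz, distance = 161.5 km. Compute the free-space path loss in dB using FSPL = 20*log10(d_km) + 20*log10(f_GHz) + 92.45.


20*log10(161.5) = 44.16
20*log10(6.5) = 16.26
FSPL = 152.9 dB

152.9 dB


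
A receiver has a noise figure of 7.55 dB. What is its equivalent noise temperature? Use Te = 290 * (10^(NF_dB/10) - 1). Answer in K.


NF_lin = 10^(7.55/10) = 5.688529
Te = 290 * (5.688529 - 1) = 1359.7 K

1359.7 K


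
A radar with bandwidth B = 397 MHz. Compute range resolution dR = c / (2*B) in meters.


dR = 3e8 / (2 * 397000000.0) = 0.38 m

0.38 m


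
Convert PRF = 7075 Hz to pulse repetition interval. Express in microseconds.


PRI = 1/7075 = 0.0001413428 s = 141.3 us

141.3 us


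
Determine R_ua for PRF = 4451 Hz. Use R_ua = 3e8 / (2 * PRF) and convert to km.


R_ua = 3e8 / (2 * 4451) = 33700.3 m = 33.7 km

33.7 km


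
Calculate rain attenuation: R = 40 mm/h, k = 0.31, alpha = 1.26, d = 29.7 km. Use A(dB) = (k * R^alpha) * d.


gamma = 0.31 * 40^1.26 = 32.356183 dB/km
A = 32.356183 * 29.7 = 960.98 dB

960.98 dB


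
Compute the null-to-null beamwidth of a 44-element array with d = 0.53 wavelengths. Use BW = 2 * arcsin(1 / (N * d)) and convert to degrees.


1/(N*d) = 1/(44*0.53) = 0.042882
BW = 2*arcsin(0.042882) = 4.9 degrees

4.9 degrees


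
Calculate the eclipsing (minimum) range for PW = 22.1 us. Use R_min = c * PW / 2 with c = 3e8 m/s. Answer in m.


R_min = 3e8 * 22.1e-6 / 2 = 3315.0 m

3315.0 m


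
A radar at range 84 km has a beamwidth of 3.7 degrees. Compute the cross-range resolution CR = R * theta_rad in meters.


BW_rad = 0.064577182
CR = 84000 * 0.064577182 = 5424.5 m

5424.5 m


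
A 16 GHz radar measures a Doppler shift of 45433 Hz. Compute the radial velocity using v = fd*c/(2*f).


v = 45433 * 3e8 / (2 * 16000000000.0) = 425.9 m/s

425.9 m/s


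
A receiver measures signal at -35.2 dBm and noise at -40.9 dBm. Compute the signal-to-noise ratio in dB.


SNR = -35.2 - (-40.9) = 5.7 dB

5.7 dB


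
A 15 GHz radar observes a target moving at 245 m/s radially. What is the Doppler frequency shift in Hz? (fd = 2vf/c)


fd = 2 * 245 * 15000000000.0 / 3e8 = 24500.0 Hz

24500.0 Hz


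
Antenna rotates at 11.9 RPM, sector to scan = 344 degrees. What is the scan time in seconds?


t = 344 / (11.9 * 360) * 60 = 4.82 s

4.82 s


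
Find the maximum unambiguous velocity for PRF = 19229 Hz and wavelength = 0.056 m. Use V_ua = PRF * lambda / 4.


V_ua = 19229 * 0.056 / 4 = 269.2 m/s

269.2 m/s


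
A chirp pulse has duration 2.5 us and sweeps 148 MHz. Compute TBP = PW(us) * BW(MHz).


TBP = 2.5 * 148 = 370.0

370.0


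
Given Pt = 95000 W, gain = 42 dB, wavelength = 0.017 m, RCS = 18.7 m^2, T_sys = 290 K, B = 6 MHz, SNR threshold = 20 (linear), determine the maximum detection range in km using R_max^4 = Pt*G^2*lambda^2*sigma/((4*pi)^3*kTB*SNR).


G_lin = 10^(42/10) = 15848.931925
R^4 = 95000 * 15848.931925^2 * 0.017^2 * 18.7 / ((4*pi)^3 * 1.38e-23 * 290 * 6000000.0 * 20)
R^4 = 1.35324e20 m^4
R_max = (1.35324e20)^(1/4) = 107855.9 m = 107.9 km

107.9 km


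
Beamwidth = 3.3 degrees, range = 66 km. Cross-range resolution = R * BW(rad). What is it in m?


BW_rad = 0.057595865
CR = 66000 * 0.057595865 = 3801.3 m

3801.3 m


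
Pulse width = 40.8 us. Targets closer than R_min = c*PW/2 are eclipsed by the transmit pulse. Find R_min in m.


R_min = 3e8 * 40.8e-6 / 2 = 6120.0 m

6120.0 m


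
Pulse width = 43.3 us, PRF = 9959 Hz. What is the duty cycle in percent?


DC = 43.3e-6 * 9959 * 100 = 43.12%

43.12%


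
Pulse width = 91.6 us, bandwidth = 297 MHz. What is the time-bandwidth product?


TBP = 91.6 * 297 = 27205.2

27205.2


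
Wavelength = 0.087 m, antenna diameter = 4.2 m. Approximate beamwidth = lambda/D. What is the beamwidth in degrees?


BW_rad = 0.087 / 4.2 = 0.020714
BW_deg = 1.19 degrees

1.19 degrees


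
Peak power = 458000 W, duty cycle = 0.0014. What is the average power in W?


P_avg = 458000 * 0.0014 = 641.2 W

641.2 W


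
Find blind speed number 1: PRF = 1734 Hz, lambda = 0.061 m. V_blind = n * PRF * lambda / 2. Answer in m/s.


V_blind = 1 * 1734 * 0.061 / 2 = 52.9 m/s

52.9 m/s


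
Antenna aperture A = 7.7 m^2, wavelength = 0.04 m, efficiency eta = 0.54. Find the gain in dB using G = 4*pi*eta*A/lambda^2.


G_linear = 4*pi*0.54*7.7/0.04^2 = 32656.86
G_dB = 10*log10(32656.86) = 45.1 dB

45.1 dB


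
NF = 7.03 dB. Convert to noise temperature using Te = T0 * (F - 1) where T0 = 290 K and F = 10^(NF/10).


NF_lin = 10^(7.03/10) = 5.046613
Te = 290 * (5.046613 - 1) = 1173.5 K

1173.5 K


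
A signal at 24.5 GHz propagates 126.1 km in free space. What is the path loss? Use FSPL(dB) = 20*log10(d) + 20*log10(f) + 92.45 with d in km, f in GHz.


20*log10(126.1) = 42.01
20*log10(24.5) = 27.78
FSPL = 162.2 dB

162.2 dB


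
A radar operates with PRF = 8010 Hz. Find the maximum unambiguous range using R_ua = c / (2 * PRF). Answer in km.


R_ua = 3e8 / (2 * 8010) = 18726.6 m = 18.7 km

18.7 km


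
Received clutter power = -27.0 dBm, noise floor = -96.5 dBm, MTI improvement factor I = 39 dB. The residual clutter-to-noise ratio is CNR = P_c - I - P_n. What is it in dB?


CNR = -27.0 - 39 - (-96.5) = 30.5 dB

30.5 dB


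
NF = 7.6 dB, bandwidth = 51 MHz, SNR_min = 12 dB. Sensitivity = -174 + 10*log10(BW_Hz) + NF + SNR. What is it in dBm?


10*log10(51000000.0) = 77.08
S = -174 + 77.08 + 7.6 + 12 = -77.3 dBm

-77.3 dBm


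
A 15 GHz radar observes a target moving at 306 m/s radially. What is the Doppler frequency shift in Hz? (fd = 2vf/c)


fd = 2 * 306 * 15000000000.0 / 3e8 = 30600.0 Hz

30600.0 Hz


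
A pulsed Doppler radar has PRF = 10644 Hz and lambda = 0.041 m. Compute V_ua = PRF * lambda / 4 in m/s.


V_ua = 10644 * 0.041 / 4 = 109.1 m/s

109.1 m/s


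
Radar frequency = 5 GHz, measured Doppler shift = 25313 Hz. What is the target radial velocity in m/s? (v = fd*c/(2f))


v = 25313 * 3e8 / (2 * 5000000000.0) = 759.4 m/s

759.4 m/s


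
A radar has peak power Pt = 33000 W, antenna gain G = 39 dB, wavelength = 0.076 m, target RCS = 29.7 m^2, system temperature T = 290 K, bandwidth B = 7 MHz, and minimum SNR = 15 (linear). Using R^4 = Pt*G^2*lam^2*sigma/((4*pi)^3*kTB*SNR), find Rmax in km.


G_lin = 10^(39/10) = 7943.282347
R^4 = 33000 * 7943.282347^2 * 0.076^2 * 29.7 / ((4*pi)^3 * 1.38e-23 * 290 * 7000000.0 * 15)
R^4 = 4.28353e20 m^4
R_max = (4.28353e20)^(1/4) = 143863.4 m = 143.9 km

143.9 km


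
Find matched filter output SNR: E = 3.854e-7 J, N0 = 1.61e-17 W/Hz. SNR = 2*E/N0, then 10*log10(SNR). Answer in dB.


SNR_lin = 2 * 3.854e-7 / 1.61e-17 = 4.788e10
SNR_dB = 10*log10(4.788e10) = 106.8 dB

106.8 dB


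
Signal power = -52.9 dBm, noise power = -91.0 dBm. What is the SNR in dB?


SNR = -52.9 - (-91.0) = 38.1 dB

38.1 dB


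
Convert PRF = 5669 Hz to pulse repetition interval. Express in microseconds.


PRI = 1/5669 = 0.000176398 s = 176.4 us

176.4 us


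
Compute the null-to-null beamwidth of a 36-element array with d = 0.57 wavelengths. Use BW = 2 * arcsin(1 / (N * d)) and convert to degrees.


1/(N*d) = 1/(36*0.57) = 0.048733
BW = 2*arcsin(0.048733) = 5.6 degrees

5.6 degrees


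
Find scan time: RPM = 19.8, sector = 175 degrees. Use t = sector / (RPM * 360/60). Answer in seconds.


t = 175 / (19.8 * 360) * 60 = 1.47 s

1.47 s


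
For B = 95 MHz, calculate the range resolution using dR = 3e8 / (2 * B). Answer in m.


dR = 3e8 / (2 * 95000000.0) = 1.58 m

1.58 m


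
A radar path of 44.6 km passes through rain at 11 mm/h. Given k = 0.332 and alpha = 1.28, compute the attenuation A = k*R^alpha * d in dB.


gamma = 0.332 * 11^1.28 = 7.14695 dB/km
A = 7.14695 * 44.6 = 318.75 dB

318.75 dB


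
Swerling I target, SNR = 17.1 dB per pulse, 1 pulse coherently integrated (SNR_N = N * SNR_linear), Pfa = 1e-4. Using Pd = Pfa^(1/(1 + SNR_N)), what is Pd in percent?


SNR_lin = 10^(17.1/10) = 51.28614
SNR_N = 1 * 51.28614 = 51.28614
1/(1 + SNR_N) = 1/52.28614 = 0.0191255
Pd = (1e-4)^0.0191255 = 0.83849
Pd = 83.8%

83.8%
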